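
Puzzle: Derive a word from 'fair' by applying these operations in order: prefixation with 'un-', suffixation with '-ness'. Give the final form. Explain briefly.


Step 1: Add prefix 'un-' to 'fair' = 'unfair'
Step 2: Add suffix '-ness' to 'unfair' = 'unfairness'

unfairness


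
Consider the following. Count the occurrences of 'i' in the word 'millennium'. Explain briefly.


Letter 'i' in 'millennium': found at position(s) 2, 8 = 2 occurrence(s).

2


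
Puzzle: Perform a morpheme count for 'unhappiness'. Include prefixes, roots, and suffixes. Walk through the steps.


Decomposition: un- (prefix) + happy (root) + -ness (suffix) = 3 morpheme(s)

3 morphemes


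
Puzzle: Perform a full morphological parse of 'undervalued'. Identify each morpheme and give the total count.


Step 1: Identify prefix: 'under' (meaning: beneath/insufficient)
Step 2: Identify root: 'value'
Step 3: Identify suffix(es): 'ed'
Decomposition: under- (prefix: beneath/insufficient) + value (root) + -ed (suffix: past)
Total morphemes: 3

3 morphemes (under- (prefix: beneath/insufficient) + value (root) + -ed (suffix: past))


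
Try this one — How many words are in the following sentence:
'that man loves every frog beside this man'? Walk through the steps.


Split into words: that | man | loves | every | frog | beside | this | man = 8 words.

8


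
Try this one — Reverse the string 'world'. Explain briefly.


Reverse 'world' character by character: 'dlrow'.

dlrow


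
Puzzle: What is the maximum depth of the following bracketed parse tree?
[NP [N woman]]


Count bracket nesting levels:
'[' at pos 0: depth = 1
'[' at pos 4: depth = 2
Maximum depth reached: 2

2


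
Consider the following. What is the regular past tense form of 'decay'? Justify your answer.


Apply rule: Add -ed. 'decay' becomes 'decayed'.

decayed


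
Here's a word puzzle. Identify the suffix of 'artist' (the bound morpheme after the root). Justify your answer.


The word 'artist' = 'art' (root) + '-ist' (suffix). The suffix is '-ist'.

ist


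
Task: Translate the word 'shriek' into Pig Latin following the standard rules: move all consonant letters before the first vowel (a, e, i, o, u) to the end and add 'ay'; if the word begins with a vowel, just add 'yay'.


'shriek': move consonant cluster 'shr' to end and add 'ay': 'iekshray'.

iekshray


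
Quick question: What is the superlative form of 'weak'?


Apply superlative formation (add -est): 'weak' -> 'weakest'.

weakest


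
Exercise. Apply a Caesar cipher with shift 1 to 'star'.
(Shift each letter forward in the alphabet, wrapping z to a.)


Shift each letter by 1: s -> t, t -> u, a -> b, r -> s. Result: 'tubs'.

tubs


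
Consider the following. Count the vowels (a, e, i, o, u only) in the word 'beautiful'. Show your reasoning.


Vowels in 'beautiful': e, a, u, i, u = 5 vowels.

5


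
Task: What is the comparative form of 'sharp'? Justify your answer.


Apply comparative formation (add -er): 'sharp' -> 'sharper'.

sharper


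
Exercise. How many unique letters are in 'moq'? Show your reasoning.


Unique letters in 'moq': {m, o, q} = 3 distinct letters.

3


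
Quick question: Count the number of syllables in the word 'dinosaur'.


Break 'dinosaur' into syllables: di-no-saur -> di | no | saur = 3 syllables

3 syllables


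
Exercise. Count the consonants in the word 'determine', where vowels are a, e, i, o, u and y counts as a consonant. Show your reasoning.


Consonants in 'determine': d, t, r, m, n = 5 consonants.

5


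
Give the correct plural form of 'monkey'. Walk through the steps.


Apply rule: Add -s. 'monkey' becomes 'monkeys'.

monkeys


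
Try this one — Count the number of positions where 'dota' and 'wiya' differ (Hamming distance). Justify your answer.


Alignment:
Position 1: 'd' vs 'w' = DIFFER
Position 2: 'o' vs 'i' = DIFFER
Position 3: 't' vs 'y' = DIFFER
Position 4: 'a' vs 'a' = match
Total differences: 3

3


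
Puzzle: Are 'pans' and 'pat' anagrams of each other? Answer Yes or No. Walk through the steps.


Sorted letters of 'pans': 'anps'
Sorted letters of 'pat': 'apt'
They do not match.

No


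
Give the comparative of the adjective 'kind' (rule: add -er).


Apply comparative formation (add -er): 'kind' -> 'kinder'.

kinder


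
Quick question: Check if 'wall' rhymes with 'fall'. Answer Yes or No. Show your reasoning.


Rime (stressed vowel + following sounds) of 'wall': -all = /ɔːl/
Rime of 'fall': -all = /ɔːl/
/ɔːl/ and /ɔːl/ are the same ending sound, so the words rhyme.

Yes


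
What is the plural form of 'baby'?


Apply rule: Change -y to -ies (consonant + y). 'baby' becomes 'babies'.

babies


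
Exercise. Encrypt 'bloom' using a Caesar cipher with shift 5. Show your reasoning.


Shift each letter by 5: b -> g, l -> q, o -> t, o -> t, m -> r. Result: 'gqttr'.

gqttr


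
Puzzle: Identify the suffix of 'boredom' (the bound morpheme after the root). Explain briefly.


The word 'boredom' = 'bore' (root) + '-dom' (suffix). The suffix is '-dom'.

dom


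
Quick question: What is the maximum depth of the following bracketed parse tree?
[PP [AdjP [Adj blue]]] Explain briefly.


Count bracket nesting levels:
'[' at pos 0: depth = 1
'[' at pos 4: depth = 2
'[' at pos 10: depth = 3
Maximum depth reached: 3

3


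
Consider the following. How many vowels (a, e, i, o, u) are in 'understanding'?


Vowels in 'understanding': u, e, a, i = 4 vowels.

4


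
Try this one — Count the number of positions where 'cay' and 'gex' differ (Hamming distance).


Alignment:
Position 1: 'c' vs 'g' = DIFFER
Position 2: 'a' vs 'e' = DIFFER
Position 3: 'y' vs 'x' = DIFFER
Total differences: 3

3


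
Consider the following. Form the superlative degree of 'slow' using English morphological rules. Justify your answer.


Apply superlative formation (add -est): 'slow' -> 'slowest'.

slowest


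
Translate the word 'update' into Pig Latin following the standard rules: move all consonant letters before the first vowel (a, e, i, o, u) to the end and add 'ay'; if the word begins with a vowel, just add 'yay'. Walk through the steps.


'update' starts with a vowel, so add 'yay': 'updateyay'.

updateyay


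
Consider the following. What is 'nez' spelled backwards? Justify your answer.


Reverse 'nez' character by character: 'zen'.

zen


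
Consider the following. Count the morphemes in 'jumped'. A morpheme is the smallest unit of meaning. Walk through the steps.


Decomposition: jump (root) + -ed (suffix) = 2 morpheme(s)

2 morphemes


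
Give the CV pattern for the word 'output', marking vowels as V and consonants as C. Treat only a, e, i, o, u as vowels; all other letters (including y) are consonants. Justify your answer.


Letter mapping: o = V, u = V, t = C, p = C, u = V, t = C.

VVCCVC


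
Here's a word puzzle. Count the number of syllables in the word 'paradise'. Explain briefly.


Break 'paradise' into syllables: par-a-dise -> par | a | dise = 3 syllables

3 syllables


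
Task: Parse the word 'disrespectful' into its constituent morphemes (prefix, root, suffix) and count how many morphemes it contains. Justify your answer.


Step 1: Identify prefix: 'dis' (meaning: not/apart)
Step 2: Identify root: 'respect'
Step 3: Identify suffix(es): 'ful'
Decomposition: dis- (prefix: not/apart) + respect (root) + -ful (suffix: full of)
Total morphemes: 3

3 morphemes (dis- (prefix: not/apart) + respect (root) + -ful (suffix: full of))


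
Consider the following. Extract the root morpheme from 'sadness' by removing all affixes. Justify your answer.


Remove suffix '-ness' from 'sadness' to get root 'sad'.

sad


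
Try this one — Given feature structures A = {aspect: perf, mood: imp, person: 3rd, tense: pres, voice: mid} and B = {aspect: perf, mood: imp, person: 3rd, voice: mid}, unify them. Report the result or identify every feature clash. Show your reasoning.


Compare features:
aspect: A=perf vs B=perf -> unified: perf
mood: A=imp vs B=imp -> unified: imp
person: A=3rd vs B=3rd -> unified: 3rd
tense: A=pres vs B=_ -> unified: pres
voice: A=mid vs B=mid -> unified: mid
No clashes found.

Unified: {aspect: perf, mood: imp, person: 3rd, tense: pres, voice: mid}


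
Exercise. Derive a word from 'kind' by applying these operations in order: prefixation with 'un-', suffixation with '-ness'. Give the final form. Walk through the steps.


Step 1: Add prefix 'un-' to 'kind' = 'unkind'
Step 2: Add suffix '-ness' to 'unkind' = 'unkindness'

unkindness


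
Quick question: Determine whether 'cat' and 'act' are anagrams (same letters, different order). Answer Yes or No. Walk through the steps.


Sorted letters of 'cat': 'act'
Sorted letters of 'act': 'act'
They match.

Yes


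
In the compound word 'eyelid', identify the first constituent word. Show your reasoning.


Split 'eyelid' into 'eye' + 'lid'. The first part is 'eye'.

eye


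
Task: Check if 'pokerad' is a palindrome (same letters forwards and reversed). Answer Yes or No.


Forward: 'pokerad'
Reversed: 'darekop'
They differ.

No


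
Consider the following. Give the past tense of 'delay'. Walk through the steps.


Apply rule: Add -ed. 'delay' becomes 'delayed'.

delayed


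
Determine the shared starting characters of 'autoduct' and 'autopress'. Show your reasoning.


Compare from the start: 4 characters match: 'auto'. Mismatch at position 5: 'd' vs 'p'.

auto


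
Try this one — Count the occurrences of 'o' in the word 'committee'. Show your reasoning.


Letter 'o' in 'committee': found at position(s) 2 = 1 occurrence(s).

1


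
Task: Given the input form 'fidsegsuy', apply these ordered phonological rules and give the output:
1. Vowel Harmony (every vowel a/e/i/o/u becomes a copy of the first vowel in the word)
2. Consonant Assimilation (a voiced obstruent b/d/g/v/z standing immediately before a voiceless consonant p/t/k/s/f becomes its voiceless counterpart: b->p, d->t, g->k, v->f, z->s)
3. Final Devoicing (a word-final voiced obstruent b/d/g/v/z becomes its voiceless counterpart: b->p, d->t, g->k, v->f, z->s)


Starting form: 'fidsegsuy'
Rule 1: Vowel Harmony: all vowels become 'i' (matching first vowel). 'fidsegsuy' -> 'fidsigsiy'
Rule 2: Consonant Assimilation: voiced obstruent before voiceless consonant becomes voiceless ('ds' -> 'ts', 'gs' -> 'ks'). 'fidsigsiy' -> 'fitsiksiy'
Rule 3: Final Devoicing: final consonant 'y' is not one of the voiced obstruents b/d/g/v/z. No change.
Final form: 'fitsiksiy'

fitsiksiy


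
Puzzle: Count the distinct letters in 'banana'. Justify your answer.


Unique letters in 'banana': {a, b, n} = 3 distinct letters.

3


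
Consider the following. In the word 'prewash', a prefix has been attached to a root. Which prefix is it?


The word 'prewash' = 'pre' (prefix) + 'wash' (root). The prefix is 'pre'.

pre


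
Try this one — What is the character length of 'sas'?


Spell out 'sas' and number each letter: s(1), a(2), s(3). Total: 3 letters.

3


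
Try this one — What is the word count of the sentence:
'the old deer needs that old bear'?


Split into words: the | old | deer | needs | that | old | bear = 7 words.

7


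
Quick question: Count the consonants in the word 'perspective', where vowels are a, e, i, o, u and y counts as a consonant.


Consonants in 'perspective': p, r, s, p, c, t, v = 7 consonants.

7


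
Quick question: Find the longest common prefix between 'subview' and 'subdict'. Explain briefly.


Compare from the start: 3 characters match: 'sub'. Mismatch at position 4: 'v' vs 'd'.

sub


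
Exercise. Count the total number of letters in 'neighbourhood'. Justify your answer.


Spell out 'neighbourhood' and number each letter: n(1), e(2), i(3), g(4), h(5), b(6), o(7), u(8), r(9), h(10), o(11), o(12), d(13). Total: 13 letters.

13


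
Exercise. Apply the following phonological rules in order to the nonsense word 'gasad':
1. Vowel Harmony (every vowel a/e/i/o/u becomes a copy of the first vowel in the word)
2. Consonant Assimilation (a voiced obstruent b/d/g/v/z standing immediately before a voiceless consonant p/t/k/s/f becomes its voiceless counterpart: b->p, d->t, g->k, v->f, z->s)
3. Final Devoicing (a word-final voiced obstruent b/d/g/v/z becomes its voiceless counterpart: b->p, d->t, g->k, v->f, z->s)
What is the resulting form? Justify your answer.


Starting form: 'gasad'
Rule 1: Vowel Harmony: all vowels already match. No change.
Rule 2: Consonant Assimilation: no voiced obstruent (b/d/g/v/z) stands immediately before a voiceless consonant (p/t/k/s/f). No change.
Rule 3: Final Devoicing: word-final voiced obstruent 'd' becomes voiceless 't'. 'gasad' -> 'gasat'
Final form: 'gasat'

gasat


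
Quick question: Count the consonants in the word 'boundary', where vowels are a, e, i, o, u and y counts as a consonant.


Consonants in 'boundary': b, n, d, r, y = 5 consonants.

5


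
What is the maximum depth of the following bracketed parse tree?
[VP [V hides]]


Count bracket nesting levels:
'[' at pos 0: depth = 1
'[' at pos 4: depth = 2
Maximum depth reached: 2

2


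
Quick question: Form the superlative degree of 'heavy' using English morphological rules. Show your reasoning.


Apply superlative formation (consonant + y: change y to i, add -est): 'heavy' -> 'heaviest'.

heaviest


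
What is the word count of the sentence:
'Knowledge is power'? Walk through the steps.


Split into words: Knowledge | is | power = 3 words.

3


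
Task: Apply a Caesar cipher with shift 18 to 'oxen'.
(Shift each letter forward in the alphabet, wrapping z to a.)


Shift each letter by 18: o -> g, x -> p, e -> w, n -> f. Result: 'gpwf'.

gpwf


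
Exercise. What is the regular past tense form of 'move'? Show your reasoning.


Apply rule: Add -d (word ends in -e). 'move' becomes 'moved'.

moved


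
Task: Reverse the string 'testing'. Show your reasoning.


Reverse 'testing' character by character: 'gnitset'.

gnitset


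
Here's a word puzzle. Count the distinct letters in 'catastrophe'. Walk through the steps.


Unique letters in 'catastrophe': {a, c, e, h, o, p, r, s, t} = 9 distinct letters.

9


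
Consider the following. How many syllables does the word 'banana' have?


Break 'banana' into syllables: ba-na-na -> ba | na | na = 3 syllables

3 syllables


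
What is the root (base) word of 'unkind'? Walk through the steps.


Remove prefix 'un' from 'unkind' to get root 'kind'.

kind


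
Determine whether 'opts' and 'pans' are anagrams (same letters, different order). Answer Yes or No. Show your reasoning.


Sorted letters of 'opts': 'opst'
Sorted letters of 'pans': 'anps'
They do not match.

No


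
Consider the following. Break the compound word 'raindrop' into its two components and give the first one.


Split 'raindrop' into 'rain' + 'drop'. The first part is 'rain'.

rain


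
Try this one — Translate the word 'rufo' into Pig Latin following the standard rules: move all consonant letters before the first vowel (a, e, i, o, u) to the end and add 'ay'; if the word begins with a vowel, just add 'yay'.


'rufo': move consonant cluster 'r' to end and add 'ay': 'uforay'.

uforay


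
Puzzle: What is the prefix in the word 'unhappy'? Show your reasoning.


The word 'unhappy' = 'un' (prefix) + 'happy' (root). The prefix is 'un'.

un


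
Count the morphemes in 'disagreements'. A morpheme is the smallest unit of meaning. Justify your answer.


Decomposition: dis- (prefix) + agree (root) + -ment (suffix) + -s (plural) = 4 morpheme(s)

4 morphemes


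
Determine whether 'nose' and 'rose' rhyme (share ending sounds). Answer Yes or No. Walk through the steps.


Rime (stressed vowel + following sounds) of 'nose': -ose = /oʊz/
Rime of 'rose': -ose = /oʊz/
/oʊz/ and /oʊz/ are the same ending sound, so the words rhyme.

Yes


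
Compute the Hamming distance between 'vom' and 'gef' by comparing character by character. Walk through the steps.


Alignment:
Position 1: 'v' vs 'g' = DIFFER
Position 2: 'o' vs 'e' = DIFFER
Position 3: 'm' vs 'f' = DIFFER
Total differences: 3

3


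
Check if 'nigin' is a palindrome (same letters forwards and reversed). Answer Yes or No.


Forward: 'nigin'
Reversed: 'nigin'
They are identical.

Yes


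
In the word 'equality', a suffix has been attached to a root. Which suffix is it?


The word 'equality' = 'equal' (root) + '-ity' (suffix). The suffix is '-ity'.

ity


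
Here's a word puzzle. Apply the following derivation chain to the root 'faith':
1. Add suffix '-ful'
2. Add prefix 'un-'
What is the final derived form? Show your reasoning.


Step 1: Add suffix '-ful' to 'faith' = 'faithful'
Step 2: Add prefix 'un-' to 'faithful' = 'unfaithful'

unfaithful


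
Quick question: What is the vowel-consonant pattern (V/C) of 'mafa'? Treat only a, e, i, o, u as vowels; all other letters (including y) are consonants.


Letter mapping: m = C, a = V, f = C, a = V.

CVCV


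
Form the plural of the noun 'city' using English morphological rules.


Apply rule: Change -y to -ies (consonant + y). 'city' becomes 'cities'.

cities


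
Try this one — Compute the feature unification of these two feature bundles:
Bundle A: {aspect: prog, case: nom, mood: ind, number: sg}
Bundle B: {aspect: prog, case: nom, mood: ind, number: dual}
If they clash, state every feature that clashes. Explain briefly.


Compare features:
aspect: A=prog vs B=prog -> unified: prog
case: A=nom vs B=nom -> unified: nom
mood: A=ind vs B=ind -> unified: ind
number: A=sg vs B=dual -> CLASH
Clash detected on feature 'number' (sg vs dual); unification fails.

CLASH on 'number' (sg vs dual)


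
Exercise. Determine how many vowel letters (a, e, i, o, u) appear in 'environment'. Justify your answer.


Vowels in 'environment': e, i, o, e = 4 vowels.

4


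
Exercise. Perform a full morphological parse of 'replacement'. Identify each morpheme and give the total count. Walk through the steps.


Step 1: Identify prefix: 're' (meaning: again)
Step 2: Identify root: 'place'
Step 3: Identify suffix(es): 'ment'
Decomposition: re- (prefix: again) + place (root) + -ment (suffix: action/result)
Total morphemes: 3

3 morphemes (re- (prefix: again) + place (root) + -ment (suffix: action/result))


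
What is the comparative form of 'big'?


Apply comparative formation (double final consonant, add -er): 'big' -> 'bigger'.

bigger


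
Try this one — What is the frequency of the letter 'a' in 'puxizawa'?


Letter 'a' in 'puxizawa': found at position(s) 6, 8 = 2 occurrence(s).

2


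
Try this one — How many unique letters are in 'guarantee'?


Unique letters in 'guarantee': {a, e, g, n, r, t, u} = 7 distinct letters.

7


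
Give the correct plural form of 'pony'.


Apply rule: Change -y to -ies (consonant + y). 'pony' becomes 'ponies'.

ponies


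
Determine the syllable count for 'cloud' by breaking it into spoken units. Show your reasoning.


Break 'cloud' into syllables: cloud -> cloud = 1 syllable

1 syllable


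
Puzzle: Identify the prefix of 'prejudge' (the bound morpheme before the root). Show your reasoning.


The word 'prejudge' = 'pre' (prefix) + 'judge' (root). The prefix is 'pre'.

pre


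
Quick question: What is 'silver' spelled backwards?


Reverse 'silver' character by character: 'revlis'.

revlis


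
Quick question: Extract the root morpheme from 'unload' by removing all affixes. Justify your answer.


Remove prefix 'un' from 'unload' to get root 'load'.

load


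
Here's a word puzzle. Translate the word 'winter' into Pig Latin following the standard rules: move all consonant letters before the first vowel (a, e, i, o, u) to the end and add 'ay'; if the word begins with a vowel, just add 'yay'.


'winter': move consonant cluster 'w' to end and add 'ay': 'interway'.

interway


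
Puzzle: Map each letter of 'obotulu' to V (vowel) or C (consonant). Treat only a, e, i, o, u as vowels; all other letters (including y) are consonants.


Letter mapping: o = V, b = C, o = V, t = C, u = V, l = C, u = V.

VCVCVCV


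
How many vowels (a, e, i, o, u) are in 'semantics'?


Vowels in 'semantics': e, a, i = 3 vowels.

3


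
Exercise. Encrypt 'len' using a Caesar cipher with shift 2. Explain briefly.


Shift each letter by 2: l -> n, e -> g, n -> p. Result: 'ngp'.

ngp


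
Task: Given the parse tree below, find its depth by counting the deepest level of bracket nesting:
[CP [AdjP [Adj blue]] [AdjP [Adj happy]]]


Count bracket nesting levels:
'[' at pos 0: depth = 1
'[' at pos 4: depth = 2
'[' at pos 10: depth = 3
'[' at pos 22: depth = 2
'[' at pos 28: depth = 3
Maximum depth reached: 3

3


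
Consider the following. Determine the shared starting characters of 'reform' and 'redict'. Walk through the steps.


Compare from the start: 2 characters match: 're'. Mismatch at position 3: 'f' vs 'd'.

re


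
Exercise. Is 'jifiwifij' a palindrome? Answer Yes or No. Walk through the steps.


Forward: 'jifiwifij'
Reversed: 'jifiwifij'
They are identical.

Yes


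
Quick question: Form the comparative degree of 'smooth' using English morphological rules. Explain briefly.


Apply comparative formation (add -er): 'smooth' -> 'smoother'.

smoother


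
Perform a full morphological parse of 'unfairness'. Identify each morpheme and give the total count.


Step 1: Identify prefix: 'un' (meaning: not/reverse)
Step 2: Identify root: 'fair'
Step 3: Identify suffix(es): 'ness'
Decomposition: un- (prefix: not/reverse) + fair (root) + -ness (suffix: state of)
Total morphemes: 3

3 morphemes (un- (prefix: not/reverse) + fair (root) + -ness (suffix: state of))


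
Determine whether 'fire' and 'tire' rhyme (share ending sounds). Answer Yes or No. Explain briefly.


Rime (stressed vowel + following sounds) of 'fire': -ire = /aɪər/
Rime of 'tire': -ire = /aɪər/
/aɪər/ and /aɪər/ are the same ending sound, so the words rhyme.

Yes


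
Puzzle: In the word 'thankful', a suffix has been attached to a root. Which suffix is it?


The word 'thankful' = 'thank' (root) + '-ful' (suffix). The suffix is '-ful'.

ful


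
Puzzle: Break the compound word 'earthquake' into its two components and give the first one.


Split 'earthquake' into 'earth' + 'quake'. The first part is 'earth'.

earth


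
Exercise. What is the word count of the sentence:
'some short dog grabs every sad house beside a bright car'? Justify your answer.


Split into words: some | short | dog | grabs | every | sad | house | beside | a | bright | car = 11 words.

11


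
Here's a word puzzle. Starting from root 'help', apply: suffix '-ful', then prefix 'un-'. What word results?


Step 1: Add suffix '-ful' to 'help' = 'helpful'
Step 2: Add prefix 'un-' to 'helpful' = 'unhelpful'

unhelpful


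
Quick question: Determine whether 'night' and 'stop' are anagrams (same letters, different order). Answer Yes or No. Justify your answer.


Sorted letters of 'night': 'ghint'
Sorted letters of 'stop': 'opst'
They do not match.

No


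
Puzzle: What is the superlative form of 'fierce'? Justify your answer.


Apply superlative formation (ends in e: add -st): 'fierce' -> 'fiercest'.

fiercest


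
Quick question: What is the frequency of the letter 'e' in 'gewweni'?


Letter 'e' in 'gewweni': found at position(s) 2, 5 = 2 occurrence(s).

2


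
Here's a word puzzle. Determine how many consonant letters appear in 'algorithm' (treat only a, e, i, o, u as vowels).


Consonants in 'algorithm': l, g, r, t, h, m = 6 consonants.

6


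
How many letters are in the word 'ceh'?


Spell out 'ceh' and number each letter: c(1), e(2), h(3). Total: 3 letters.

3


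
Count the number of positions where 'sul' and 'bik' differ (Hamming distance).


Alignment:
Position 1: 's' vs 'b' = DIFFER
Position 2: 'u' vs 'i' = DIFFER
Position 3: 'l' vs 'k' = DIFFER
Total differences: 3

3


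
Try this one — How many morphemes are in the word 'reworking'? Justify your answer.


Decomposition: re- (prefix) + work (root) + -ing (suffix) = 3 morpheme(s)

3 morphemes


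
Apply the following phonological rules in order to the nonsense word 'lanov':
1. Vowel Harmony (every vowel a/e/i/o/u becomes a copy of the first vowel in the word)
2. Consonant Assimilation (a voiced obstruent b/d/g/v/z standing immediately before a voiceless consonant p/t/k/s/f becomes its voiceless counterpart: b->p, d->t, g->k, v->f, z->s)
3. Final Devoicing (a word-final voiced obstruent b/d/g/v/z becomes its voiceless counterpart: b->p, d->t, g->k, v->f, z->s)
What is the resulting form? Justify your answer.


Starting form: 'lanov'
Rule 1: Vowel Harmony: all vowels become 'a' (matching first vowel). 'lanov' -> 'lanav'
Rule 2: Consonant Assimilation: no voiced obstruent (b/d/g/v/z) stands immediately before a voiceless consonant (p/t/k/s/f). No change.
Rule 3: Final Devoicing: word-final voiced obstruent 'v' becomes voiceless 'f'. 'lanav' -> 'lanaf'
Final form: 'lanaf'

lanaf


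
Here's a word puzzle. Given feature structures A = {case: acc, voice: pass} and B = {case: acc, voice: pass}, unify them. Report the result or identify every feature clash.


Compare features:
case: A=acc vs B=acc -> unified: acc
voice: A=pass vs B=pass -> unified: pass
No clashes found.

Unified: {case: acc, voice: pass}


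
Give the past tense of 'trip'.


Apply rule: Double final consonant and add -ed. 'trip' becomes 'tripped'.

tripped


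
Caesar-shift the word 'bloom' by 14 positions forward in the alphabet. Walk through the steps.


Shift each letter by 14: b -> p, l -> z, o -> c, o -> c, m -> a. Result: 'pzcca'.

pzcca


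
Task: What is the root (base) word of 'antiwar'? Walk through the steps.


Remove prefix 'anti' from 'antiwar' to get root 'war'.

war


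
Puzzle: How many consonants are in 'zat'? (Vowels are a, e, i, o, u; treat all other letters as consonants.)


Consonants in 'zat': z, t = 2 consonants.

2


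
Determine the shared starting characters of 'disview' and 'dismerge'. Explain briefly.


Compare from the start: 3 characters match: 'dis'. Mismatch at position 4: 'v' vs 'm'.

dis


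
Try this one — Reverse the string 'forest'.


Reverse 'forest' character by character: 'tserof'.

tserof


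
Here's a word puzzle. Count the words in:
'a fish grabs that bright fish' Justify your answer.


Split into words: a | fish | grabs | that | bright | fish = 6 words.

6


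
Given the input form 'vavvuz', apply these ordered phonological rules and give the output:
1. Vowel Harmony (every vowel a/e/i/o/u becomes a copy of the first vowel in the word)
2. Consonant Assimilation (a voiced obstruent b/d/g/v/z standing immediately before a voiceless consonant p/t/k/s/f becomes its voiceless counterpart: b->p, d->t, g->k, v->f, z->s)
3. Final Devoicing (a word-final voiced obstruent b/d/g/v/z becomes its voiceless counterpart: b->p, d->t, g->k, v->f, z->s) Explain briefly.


Starting form: 'vavvuz'
Rule 1: Vowel Harmony: all vowels become 'a' (matching first vowel). 'vavvuz' -> 'vavvaz'
Rule 2: Consonant Assimilation: no voiced obstruent (b/d/g/v/z) stands immediately before a voiceless consonant (p/t/k/s/f). No change.
Rule 3: Final Devoicing: word-final voiced obstruent 'z' becomes voiceless 's'. 'vavvaz' -> 'vavvas'
Final form: 'vavvas'

vavvas


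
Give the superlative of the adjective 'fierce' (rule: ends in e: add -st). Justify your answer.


Apply superlative formation (ends in e: add -st): 'fierce' -> 'fiercest'.

fiercest


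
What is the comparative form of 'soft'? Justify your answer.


Apply comparative formation (add -er): 'soft' -> 'softer'.

softer


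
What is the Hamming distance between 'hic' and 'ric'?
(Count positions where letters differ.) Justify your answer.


Alignment:
Position 1: 'h' vs 'r' = DIFFER
Position 2: 'i' vs 'i' = match
Position 3: 'c' vs 'c' = match
Total differences: 1

1


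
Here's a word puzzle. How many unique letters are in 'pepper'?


Unique letters in 'pepper': {e, p, r} = 3 distinct letters.

3


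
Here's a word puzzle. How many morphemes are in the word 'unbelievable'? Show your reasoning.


Decomposition: un- (prefix) + believe (root) + -able (suffix) = 3 morpheme(s)

3 morphemes


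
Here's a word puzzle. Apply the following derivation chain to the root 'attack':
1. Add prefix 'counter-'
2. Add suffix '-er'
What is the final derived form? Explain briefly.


Step 1: Add prefix 'counter-' to 'attack' = 'counterattack'
Step 2: Add suffix '-er' to 'counterattack' = 'counterattacker'

counterattacker


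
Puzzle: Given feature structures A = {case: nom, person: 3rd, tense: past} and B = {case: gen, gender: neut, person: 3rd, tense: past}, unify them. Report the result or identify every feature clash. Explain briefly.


Compare features:
case: A=nom vs B=gen -> CLASH
gender: A=_ vs B=neut -> unified: neut
person: A=3rd vs B=3rd -> unified: 3rd
tense: A=past vs B=past -> unified: past
Clash detected on feature 'case' (nom vs gen); unification fails.

CLASH on 'case' (nom vs gen)


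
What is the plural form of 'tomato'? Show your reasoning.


Apply rule: Add -es (consonant + o). 'tomato' becomes 'tomatoes'.

tomatoes


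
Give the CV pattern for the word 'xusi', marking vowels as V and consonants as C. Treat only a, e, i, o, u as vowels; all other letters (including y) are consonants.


Letter mapping: x = C, u = V, s = C, i = V.

CVCV


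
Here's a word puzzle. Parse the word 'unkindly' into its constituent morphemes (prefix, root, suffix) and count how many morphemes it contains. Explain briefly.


Step 1: Identify prefix: 'un' (meaning: not/reverse)
Step 2: Identify root: 'kind'
Step 3: Identify suffix(es): 'ly'
Decomposition: un- (prefix: not/reverse) + kind (root) + -ly (suffix: in manner of)
Total morphemes: 3

3 morphemes (un- (prefix: not/reverse) + kind (root) + -ly (suffix: in manner of))


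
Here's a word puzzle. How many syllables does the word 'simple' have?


Break 'simple' into syllables: sim-ple -> sim | ple = 2 syllables

2 syllables


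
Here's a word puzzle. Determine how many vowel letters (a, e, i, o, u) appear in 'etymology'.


Vowels in 'etymology': e, o, o = 3 vowels.

3


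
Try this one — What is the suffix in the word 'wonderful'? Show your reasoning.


The word 'wonderful' = 'wonder' (root) + '-ful' (suffix). The suffix is '-ful'.

ful


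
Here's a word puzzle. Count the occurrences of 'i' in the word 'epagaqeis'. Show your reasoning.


Letter 'i' in 'epagaqeis': found at position(s) 8 = 1 occurrence(s).

1


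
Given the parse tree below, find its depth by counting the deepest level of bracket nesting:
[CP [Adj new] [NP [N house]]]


Count bracket nesting levels:
'[' at pos 0: depth = 1
'[' at pos 4: depth = 2
'[' at pos 14: depth = 2
'[' at pos 18: depth = 3
Maximum depth reached: 3

3


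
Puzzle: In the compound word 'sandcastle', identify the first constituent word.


Split 'sandcastle' into 'sand' + 'castle'. The first part is 'sand'.

sand


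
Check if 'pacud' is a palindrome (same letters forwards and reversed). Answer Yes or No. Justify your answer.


Forward: 'pacud'
Reversed: 'ducap'
They differ.

No


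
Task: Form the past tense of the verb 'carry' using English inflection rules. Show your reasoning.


Apply rule: Change -y to -ied. 'carry' becomes 'carried'.

carried


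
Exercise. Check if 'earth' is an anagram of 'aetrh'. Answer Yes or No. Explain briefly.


Sorted letters of 'earth': 'aehrt'
Sorted letters of 'aetrh': 'aehrt'
They match.

Yes


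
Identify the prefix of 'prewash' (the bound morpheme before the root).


The word 'prewash' = 'pre' (prefix) + 'wash' (root). The prefix is 'pre'.

pre


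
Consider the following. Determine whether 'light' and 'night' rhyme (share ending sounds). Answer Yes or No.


Rime (stressed vowel + following sounds) of 'light': -ight = /aɪt/
Rime of 'night': -ight = /aɪt/
/aɪt/ and /aɪt/ are the same ending sound, so the words rhyme.

Yes


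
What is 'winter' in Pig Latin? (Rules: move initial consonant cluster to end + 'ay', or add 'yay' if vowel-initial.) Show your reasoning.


'winter': move consonant cluster 'w' to end and add 'ay': 'interway'.

interway


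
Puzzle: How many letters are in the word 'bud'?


Spell out 'bud' and number each letter: b(1), u(2), d(3). Total: 3 letters.

3


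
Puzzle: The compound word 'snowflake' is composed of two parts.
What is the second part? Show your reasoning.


Split 'snowflake' into 'snow' + 'flake'. The second part is 'flake'.

flake


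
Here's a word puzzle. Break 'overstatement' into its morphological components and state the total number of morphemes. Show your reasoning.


Step 1: Identify prefix: 'over' (meaning: excessively)
Step 2: Identify root: 'state'
Step 3: Identify suffix(es): 'ment'
Decomposition: over- (prefix: excessively) + state (root) + -ment (suffix: action/result)
Total morphemes: 3

3 morphemes (over- (prefix: excessively) + state (root) + -ment (suffix: action/result))


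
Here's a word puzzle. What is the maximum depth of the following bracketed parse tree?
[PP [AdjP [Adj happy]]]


Count bracket nesting levels:
'[' at pos 0: depth = 1
'[' at pos 4: depth = 2
'[' at pos 10: depth = 3
Maximum depth reached: 3

3


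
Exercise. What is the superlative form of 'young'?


Apply superlative formation (add -est): 'young' -> 'youngest'.

youngest


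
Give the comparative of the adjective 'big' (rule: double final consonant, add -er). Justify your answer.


Apply comparative formation (double final consonant, add -er): 'big' -> 'bigger'.

bigger


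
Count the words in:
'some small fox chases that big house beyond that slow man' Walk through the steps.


Split into words: some | small | fox | chases | that | big | house | beyond | that | slow | man = 11 words.

11


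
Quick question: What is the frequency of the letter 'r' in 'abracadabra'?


Letter 'r' in 'abracadabra': found at position(s) 3, 10 = 2 occurrence(s).

2


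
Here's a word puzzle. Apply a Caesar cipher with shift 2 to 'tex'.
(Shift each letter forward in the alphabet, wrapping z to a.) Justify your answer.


Shift each letter by 2: t -> v, e -> g, x -> z. Result: 'vgz'.

vgz


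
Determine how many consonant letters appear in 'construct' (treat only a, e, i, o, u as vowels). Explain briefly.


Consonants in 'construct': c, n, s, t, r, c, t = 7 consonants.

7


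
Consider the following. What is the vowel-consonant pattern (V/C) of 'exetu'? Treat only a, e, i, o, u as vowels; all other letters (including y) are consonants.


Letter mapping: e = V, x = C, e = V, t = C, u = V.

VCVCV


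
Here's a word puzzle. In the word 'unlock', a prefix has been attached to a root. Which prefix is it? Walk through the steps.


The word 'unlock' = 'un' (prefix) + 'lock' (root). The prefix is 'un'.

un


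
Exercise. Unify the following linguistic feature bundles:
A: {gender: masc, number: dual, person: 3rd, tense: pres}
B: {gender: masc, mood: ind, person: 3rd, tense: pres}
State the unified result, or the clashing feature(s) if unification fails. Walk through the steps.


Compare features:
gender: A=masc vs B=masc -> unified: masc
mood: A=_ vs B=ind -> unified: ind
number: A=dual vs B=_ -> unified: dual
person: A=3rd vs B=3rd -> unified: 3rd
tense: A=pres vs B=pres -> unified: pres
No clashes found.

Unified: {gender: masc, mood: ind, number: dual, person: 3rd, tense: pres}


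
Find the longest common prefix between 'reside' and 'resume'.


Compare from the start: 3 characters match: 'res'. Mismatch at position 4: 'i' vs 'u'.

res


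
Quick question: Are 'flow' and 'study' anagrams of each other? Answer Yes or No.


Sorted letters of 'flow': 'flow'
Sorted letters of 'study': 'dstuy'
They do not match.

No


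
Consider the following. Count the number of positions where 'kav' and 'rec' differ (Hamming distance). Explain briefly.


Alignment:
Position 1: 'k' vs 'r' = DIFFER
Position 2: 'a' vs 'e' = DIFFER
Position 3: 'v' vs 'c' = DIFFER
Total differences: 3

3


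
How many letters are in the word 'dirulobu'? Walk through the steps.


Spell out 'dirulobu' and number each letter: d(1), i(2), r(3), u(4), l(5), o(6), b(7), u(8). Total: 8 letters.

8


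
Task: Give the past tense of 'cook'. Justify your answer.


Apply rule: Add -ed. 'cook' becomes 'cooked'.

cooked


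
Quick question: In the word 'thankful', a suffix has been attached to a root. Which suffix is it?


The word 'thankful' = 'thank' (root) + '-ful' (suffix). The suffix is '-ful'.

ful


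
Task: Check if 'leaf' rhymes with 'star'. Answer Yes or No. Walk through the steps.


Rime (stressed vowel + following sounds) of 'leaf': -eaf = /iːf/
Rime of 'star': -ar = /ɑːr/
/iːf/ and /ɑːr/ are different ending sounds, so the words do not rhyme.

No


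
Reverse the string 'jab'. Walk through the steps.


Reverse 'jab' character by character: 'baj'.

baj


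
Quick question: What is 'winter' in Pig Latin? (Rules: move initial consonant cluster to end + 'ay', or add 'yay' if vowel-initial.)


'winter': move consonant cluster 'w' to end and add 'ay': 'interway'.

interway


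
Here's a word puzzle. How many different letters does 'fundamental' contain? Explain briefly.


Unique letters in 'fundamental': {a, d, e, f, l, m, n, t, u} = 9 distinct letters.

9


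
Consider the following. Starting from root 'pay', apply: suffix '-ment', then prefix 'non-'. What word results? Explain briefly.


Step 1: Add suffix '-ment' to 'pay' = 'payment'
Step 2: Add prefix 'non-' to 'payment' = 'nonpayment'

nonpayment


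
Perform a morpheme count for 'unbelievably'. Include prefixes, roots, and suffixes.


Decomposition: un- (prefix) + believe (root) + -able (suffix) + -ly (suffix) = 4 morpheme(s)

4 morphemes


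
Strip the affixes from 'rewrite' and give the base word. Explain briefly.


Remove prefix 're' from 'rewrite' to get root 'write'.

write


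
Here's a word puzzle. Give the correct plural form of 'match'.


Apply rule: Add -es (sibilant/fricative ending). 'match' becomes 'matches'.

matches


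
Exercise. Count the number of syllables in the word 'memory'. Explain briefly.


Break 'memory' into syllables: mem-o-ry -> mem | o | ry = 3 syllables

3 syllables


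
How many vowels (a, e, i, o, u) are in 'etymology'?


Vowels in 'etymology': e, o, o = 3 vowels.

3


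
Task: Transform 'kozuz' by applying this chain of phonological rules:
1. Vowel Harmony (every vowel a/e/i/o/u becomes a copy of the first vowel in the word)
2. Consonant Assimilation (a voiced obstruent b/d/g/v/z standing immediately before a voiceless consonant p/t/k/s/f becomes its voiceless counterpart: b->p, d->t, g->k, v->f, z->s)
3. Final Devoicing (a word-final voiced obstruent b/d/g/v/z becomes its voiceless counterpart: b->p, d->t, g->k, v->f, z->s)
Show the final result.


Starting form: 'kozuz'
Rule 1: Vowel Harmony: all vowels become 'o' (matching first vowel). 'kozuz' -> 'kozoz'
Rule 2: Consonant Assimilation: no voiced obstruent (b/d/g/v/z) stands immediately before a voiceless consonant (p/t/k/s/f). No change.
Rule 3: Final Devoicing: word-final voiced obstruent 'z' becomes voiceless 's'. 'kozoz' -> 'kozos'
Final form: 'kozos'

kozos


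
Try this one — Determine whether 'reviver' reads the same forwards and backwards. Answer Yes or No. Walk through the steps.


Forward: 'reviver'
Reversed: 'reviver'
They are identical.

Yes
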